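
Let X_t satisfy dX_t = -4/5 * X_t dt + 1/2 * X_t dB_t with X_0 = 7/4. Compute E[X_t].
E[X_t] = 7*exp(-4*t/5)/4

For GBM dX = mu X dt + sigma X dB with X_0 = x_0, apply Itô to Y = log X: dY = (mu - sigma^2/2) dt + sigma dB, so Y_t = log(x_0) + (mu - sigma^2/2) t + sigma B_t and hence X_t = x_0 * exp((mu - sigma^2/2) t + sigma B_t).
With mu = -4/5, sigma = 1/2, x_0 = 7/4, this gives:
  X_t = 7/4 * exp((-37/40) * t + (1/2) * B_t).
Since sigma*B_t ~ Normal(0, sigma^2 t), E[exp(sigma*B_t)] = exp(sigma^2 t / 2); so E[X_t] = x_0 * exp((mu - sigma^2/2) t) * exp(sigma^2 t / 2) = x_0 * exp(mu t) = 7*exp(-4*t/5)/4.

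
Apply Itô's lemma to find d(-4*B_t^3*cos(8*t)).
d(-4*B_t^3*cos(8*t)) = (32*B_t^3*sin(8*t) - 12*B_t*cos(8*t)) dt + (-12*B_t^2*cos(8*t)) dB_t

Itô's formula for f(t, x): d f(t, B_t) = (f_t + (1/2) f_xx) dt + f_x dB_t. Compute partials of f(t, x) = -4*x^3*cos(8*t):
  f_t(t,x)  = 32*x^3*sin(8*t)
  f_x(t,x)  = -12*x^2*cos(8*t)
  f_xx(t,x) = -24*x*cos(8*t)
Assemble drift = f_t + (1/2) f_xx = 32*x^3*sin(8*t) - 12*x*cos(8*t) and diffusion = f_x = -12*x^2*cos(8*t). Substituting x = B_t:
  d(-4*B_t^3*cos(8*t)) = (32*B_t^3*sin(8*t) - 12*B_t*cos(8*t)) dt + (-12*B_t^2*cos(8*t)) dB_t.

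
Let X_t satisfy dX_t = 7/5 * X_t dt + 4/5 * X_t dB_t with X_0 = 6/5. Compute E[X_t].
E[X_t] = 6*exp(7*t/5)/5

For GBM dX = mu X dt + sigma X dB with X_0 = x_0, apply Itô to Y = log X: dY = (mu - sigma^2/2) dt + sigma dB, so Y_t = log(x_0) + (mu - sigma^2/2) t + sigma B_t and hence X_t = x_0 * exp((mu - sigma^2/2) t + sigma B_t).
With mu = 7/5, sigma = 4/5, x_0 = 6/5, this gives:
  X_t = 6/5 * exp((27/25) * t + (4/5) * B_t).
Since sigma*B_t ~ Normal(0, sigma^2 t), E[exp(sigma*B_t)] = exp(sigma^2 t / 2); so E[X_t] = x_0 * exp((mu - sigma^2/2) t) * exp(sigma^2 t / 2) = x_0 * exp(mu t) = 6*exp(7*t/5)/5.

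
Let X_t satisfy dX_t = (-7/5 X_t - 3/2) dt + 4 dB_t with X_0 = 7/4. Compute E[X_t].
E[X_t] = -15/14 + 79*exp(-7*t/5)/28

Taking expectations and using E[dB_t] = 0, the mean m(t) = E[X_t] satisfies the ODE m'(t) = a m(t) + b with m(0) = x_0. With a = -7/5, b = -3/2, x_0 = 7/4, the solution is
  m(t) = x_0 * exp(a t) + (b/a) * (exp(a t) - 1)
       = (7/4) * exp((-7/5) t) + ((-3/2)/(-7/5)) * (exp((-7/5) t) - 1)
       = -15/14 + 79*exp(-7*t/5)/28.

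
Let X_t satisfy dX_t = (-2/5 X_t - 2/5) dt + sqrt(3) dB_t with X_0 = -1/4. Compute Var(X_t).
Var(X_t) = 15/4 - 15*exp(-4*t/5)/4

The variance V(t) = Var(X_t) satisfies V'(t) = 2 a V(t) + c^2 with V(0) = 0 (drift coefficient is linear in X, diffusion is constant). With a = -2/5, c = sqrt(3), the solution is
  V(t) = (c^2 / (2 a)) * (exp(2 a t) - 1)
       = (sqrt(3)^2 / (2*(-2/5))) * (exp((-4/5) t) - 1)
       = 15/4 - 15*exp(-4*t/5)/4.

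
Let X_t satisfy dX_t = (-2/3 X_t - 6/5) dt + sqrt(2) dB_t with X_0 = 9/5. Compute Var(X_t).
Var(X_t) = 3/2 - 3*exp(-4*t/3)/2

The variance V(t) = Var(X_t) satisfies V'(t) = 2 a V(t) + c^2 with V(0) = 0 (drift coefficient is linear in X, diffusion is constant). With a = -2/3, c = sqrt(2), the solution is
  V(t) = (c^2 / (2 a)) * (exp(2 a t) - 1)
       = (sqrt(2)^2 / (2*(-2/3))) * (exp((-4/3) t) - 1)
       = 3/2 - 3*exp(-4*t/3)/2.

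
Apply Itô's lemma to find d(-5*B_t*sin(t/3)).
d(-5*B_t*sin(t/3)) = (-5*B_t*cos(t/3)/3) dt + (-5*sin(t/3)) dB_t

Itô's formula for f(t, x): d f(t, B_t) = (f_t + (1/2) f_xx) dt + f_x dB_t. Compute partials of f(t, x) = -5*x*sin(t/3):
  f_t(t,x)  = -5*x*cos(t/3)/3
  f_x(t,x)  = -5*sin(t/3)
  f_xx(t,x) = 0
Assemble drift = f_t + (1/2) f_xx = -5*x*cos(t/3)/3 and diffusion = f_x = -5*sin(t/3). Substituting x = B_t:
  d(-5*B_t*sin(t/3)) = (-5*B_t*cos(t/3)/3) dt + (-5*sin(t/3)) dB_t.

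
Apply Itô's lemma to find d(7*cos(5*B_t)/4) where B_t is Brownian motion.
d(7*cos(5*B_t)/4) = (-175*cos(5*B_t)/8) dt + (-35*sin(5*B_t)/4) dB_t

Itô's formula for f(B_t) gives d f(B_t) = f'(B_t) dB_t + (1/2) f''(B_t) dt. Compute derivatives of f(x) = 7*cos(5*x)/4:
  f'(x)  = -35*sin(5*x)/4
  f''(x) = -175*cos(5*x)/4
Substitute x = B_t and multiply the f'' term by 1/2:
  drift     = (1/2) * (-175*cos(5*x)/4) evaluated at B_t = -175*cos(5*B_t)/8
  diffusion = (-35*sin(5*x)/4) evaluated at B_t = -35*sin(5*B_t)/4
Therefore d(7*cos(5*B_t)/4) = (-175*cos(5*B_t)/8) dt + (-35*sin(5*B_t)/4) dB_t.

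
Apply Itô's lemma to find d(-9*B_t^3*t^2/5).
d(-9*B_t^3*t^2/5) = (9*B_t*t*(-2*B_t^2 - 3*t)/5) dt + (-27*B_t^2*t^2/5) dB_t

Itô's formula for f(t, x): d f(t, B_t) = (f_t + (1/2) f_xx) dt + f_x dB_t. Compute partials of f(t, x) = -9*t^2*x^3/5:
  f_t(t,x)  = -18*t*x^3/5
  f_x(t,x)  = -27*t^2*x^2/5
  f_xx(t,x) = -54*t^2*x/5
Assemble drift = f_t + (1/2) f_xx = 9*t*x*(-3*t - 2*x^2)/5 and diffusion = f_x = -27*t^2*x^2/5. Substituting x = B_t:
  d(-9*B_t^3*t^2/5) = (9*B_t*t*(-2*B_t^2 - 3*t)/5) dt + (-27*B_t^2*t^2/5) dB_t.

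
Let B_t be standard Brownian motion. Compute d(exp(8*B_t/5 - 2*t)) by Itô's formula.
d(exp(8*B_t/5 - 2*t)) = (-18*exp(8*B_t/5 - 2*t)/25) dt + (8*exp(8*B_t/5 - 2*t)/5) dB_t

Itô's formula for f(t, x): d f(t, B_t) = (f_t + (1/2) f_xx) dt + f_x dB_t. Compute partials of f(t, x) = exp(-2*t + 8*x/5):
  f_t(t,x)  = -2*exp(-2*t + 8*x/5)
  f_x(t,x)  = 8*exp(-2*t + 8*x/5)/5
  f_xx(t,x) = 64*exp(-2*t + 8*x/5)/25
Assemble drift = f_t + (1/2) f_xx = -18*exp(-2*t + 8*x/5)/25 and diffusion = f_x = 8*exp(-2*t + 8*x/5)/5. Substituting x = B_t:
  d(exp(8*B_t/5 - 2*t)) = (-18*exp(8*B_t/5 - 2*t)/25) dt + (8*exp(8*B_t/5 - 2*t)/5) dB_t.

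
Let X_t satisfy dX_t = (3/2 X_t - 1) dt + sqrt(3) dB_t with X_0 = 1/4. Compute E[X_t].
E[X_t] = 2/3 - 5*exp(3*t/2)/12

Taking expectations and using E[dB_t] = 0, the mean m(t) = E[X_t] satisfies the ODE m'(t) = a m(t) + b with m(0) = x_0. With a = 3/2, b = -1, x_0 = 1/4, the solution is
  m(t) = x_0 * exp(a t) + (b/a) * (exp(a t) - 1)
       = (1/4) * exp((3/2) t) + ((-1)/(3/2)) * (exp((3/2) t) - 1)
       = 2/3 - 5*exp(3*t/2)/12.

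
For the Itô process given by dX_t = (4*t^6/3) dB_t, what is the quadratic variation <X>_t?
<X>_t = 16*t^13/117

For an Itô process dX_t = a(t) dt + b(t) dB_t, the quadratic variation is <X>_t = int_0^t b(s)^2 ds (the drift term does not contribute). Here b(s) = 4*s^6/3, so
  b(s)^2 = 16*s^12/9.
Integrating from 0 to t:
  <X>_t = int_0^t (16*s^12/9) ds = 16*t^13/117.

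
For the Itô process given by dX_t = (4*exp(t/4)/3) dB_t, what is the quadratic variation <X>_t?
<X>_t = 32*exp(t/2)/9 - 32/9

For an Itô process dX_t = a(t) dt + b(t) dB_t, the quadratic variation is <X>_t = int_0^t b(s)^2 ds (the drift term does not contribute). Here b(s) = 4*exp(s/4)/3, so
  b(s)^2 = 16*exp(s/2)/9.
Integrating from 0 to t:
  <X>_t = int_0^t (16*exp(s/2)/9) ds = 32*exp(t/2)/9 - 32/9.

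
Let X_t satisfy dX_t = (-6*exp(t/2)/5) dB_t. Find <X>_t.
<X>_t = 36*exp(t)/25 - 36/25

For an Itô process dX_t = a(t) dt + b(t) dB_t, the quadratic variation is <X>_t = int_0^t b(s)^2 ds (the drift term does not contribute). Here b(s) = -6*exp(s/2)/5, so
  b(s)^2 = 36*exp(s)/25.
Integrating from 0 to t:
  <X>_t = int_0^t (36*exp(s)/25) ds = 36*exp(t)/25 - 36/25.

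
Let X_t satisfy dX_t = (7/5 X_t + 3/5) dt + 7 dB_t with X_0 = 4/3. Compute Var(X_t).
Var(X_t) = 35*exp(14*t/5)/2 - 35/2

The variance V(t) = Var(X_t) satisfies V'(t) = 2 a V(t) + c^2 with V(0) = 0 (drift coefficient is linear in X, diffusion is constant). With a = 7/5, c = 7, the solution is
  V(t) = (c^2 / (2 a)) * (exp(2 a t) - 1)
       = (7^2 / (2*(7/5))) * (exp((14/5) t) - 1)
       = 35*exp(14*t/5)/2 - 35/2.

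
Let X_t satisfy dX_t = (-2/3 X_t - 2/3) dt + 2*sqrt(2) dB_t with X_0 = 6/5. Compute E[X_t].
E[X_t] = -1 + 11*exp(-2*t/3)/5

Taking expectations and using E[dB_t] = 0, the mean m(t) = E[X_t] satisfies the ODE m'(t) = a m(t) + b with m(0) = x_0. With a = -2/3, b = -2/3, x_0 = 6/5, the solution is
  m(t) = x_0 * exp(a t) + (b/a) * (exp(a t) - 1)
       = (6/5) * exp((-2/3) t) + ((-2/3)/(-2/3)) * (exp((-2/3) t) - 1)
       = -1 + 11*exp(-2*t/3)/5.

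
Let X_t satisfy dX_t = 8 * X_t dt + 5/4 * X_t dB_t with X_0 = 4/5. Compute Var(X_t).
Var(X_t) = 16*(exp(25*t/16) - 1)*exp(16*t)/25

For GBM dX = mu X dt + sigma X dB with X_0 = x_0, apply Itô to Y = log X: dY = (mu - sigma^2/2) dt + sigma dB, so Y_t = log(x_0) + (mu - sigma^2/2) t + sigma B_t and hence X_t = x_0 * exp((mu - sigma^2/2) t + sigma B_t).
With mu = 8, sigma = 5/4, x_0 = 4/5, this gives:
  X_t = 4/5 * exp((231/32) * t + (5/4) * B_t).
Since sigma*B_t ~ Normal(0, sigma^2 t), E[exp(sigma*B_t)] = exp(sigma^2 t / 2); so E[X_t] = x_0 * exp((mu - sigma^2/2) t) * exp(sigma^2 t / 2) = x_0 * exp(mu t) = 4*exp(8*t)/5.
Var(X_t) = E[X_t^2] - (E[X_t])^2 = x_0^2 * exp(2 mu t) * (exp(sigma^2 t) - 1) = 16*(exp(25*t/16) - 1)*exp(16*t)/25.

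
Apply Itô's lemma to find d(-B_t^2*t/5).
d(-B_t^2*t/5) = (-B_t^2/5 - t/5) dt + (-2*B_t*t/5) dB_t

Itô's formula for f(t, x): d f(t, B_t) = (f_t + (1/2) f_xx) dt + f_x dB_t. Compute partials of f(t, x) = -t*x^2/5:
  f_t(t,x)  = -x^2/5
  f_x(t,x)  = -2*t*x/5
  f_xx(t,x) = -2*t/5
Assemble drift = f_t + (1/2) f_xx = -t/5 - x^2/5 and diffusion = f_x = -2*t*x/5. Substituting x = B_t:
  d(-B_t^2*t/5) = (-B_t^2/5 - t/5) dt + (-2*B_t*t/5) dB_t.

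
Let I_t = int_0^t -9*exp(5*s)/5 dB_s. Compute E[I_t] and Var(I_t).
E[I_t] = 0; Var(I_t) = 81*exp(10*t)/250 - 81/250

The Itô integral of a deterministic integrand f(s) has mean 0 because each increment f(s) * (B_{s+ds} - B_s) has mean 0. By the Itô isometry:
  Var( int_0^t f(s) dB_s ) = E[ (int_0^t f(s) dB_s)^2 ] = int_0^t f(s)^2 ds.
Here f(s) = -9*exp(5*s)/5, so f(s)^2 = 81*exp(10*s)/25. Integrate:
  int_0^t (81*exp(10*s)/25) ds = 81*exp(10*t)/250 - 81/250.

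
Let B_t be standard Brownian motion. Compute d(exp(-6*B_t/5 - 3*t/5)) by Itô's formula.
d(exp(-6*B_t/5 - 3*t/5)) = (3*exp(-6*B_t/5 - 3*t/5)/25) dt + (-6*exp(-6*B_t/5 - 3*t/5)/5) dB_t

Itô's formula for f(t, x): d f(t, B_t) = (f_t + (1/2) f_xx) dt + f_x dB_t. Compute partials of f(t, x) = exp(-3*t/5 - 6*x/5):
  f_t(t,x)  = -3*exp(-3*t/5 - 6*x/5)/5
  f_x(t,x)  = -6*exp(-3*t/5 - 6*x/5)/5
  f_xx(t,x) = 36*exp(-3*t/5 - 6*x/5)/25
Assemble drift = f_t + (1/2) f_xx = 3*exp(-3*t/5 - 6*x/5)/25 and diffusion = f_x = -6*exp(-3*t/5 - 6*x/5)/5. Substituting x = B_t:
  d(exp(-6*B_t/5 - 3*t/5)) = (3*exp(-6*B_t/5 - 3*t/5)/25) dt + (-6*exp(-6*B_t/5 - 3*t/5)/5) dB_t.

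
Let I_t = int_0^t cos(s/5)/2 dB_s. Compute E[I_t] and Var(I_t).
E[I_t] = 0; Var(I_t) = t/8 + 5*sin(2*t/5)/16

The Itô integral of a deterministic integrand f(s) has mean 0 because each increment f(s) * (B_{s+ds} - B_s) has mean 0. By the Itô isometry:
  Var( int_0^t f(s) dB_s ) = E[ (int_0^t f(s) dB_s)^2 ] = int_0^t f(s)^2 ds.
Here f(s) = cos(s/5)/2, so f(s)^2 = cos(s/5)^2/4. Integrate:
  int_0^t (cos(s/5)^2/4) ds = t/8 + 5*sin(2*t/5)/16.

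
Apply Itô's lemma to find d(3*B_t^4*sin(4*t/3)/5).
d(3*B_t^4*sin(4*t/3)/5) = (2*B_t^2*(2*B_t^2*cos(4*t/3) + 9*sin(4*t/3))/5) dt + (12*B_t^3*sin(4*t/3)/5) dB_t

Itô's formula for f(t, x): d f(t, B_t) = (f_t + (1/2) f_xx) dt + f_x dB_t. Compute partials of f(t, x) = 3*x^4*sin(4*t/3)/5:
  f_t(t,x)  = 4*x^4*cos(4*t/3)/5
  f_x(t,x)  = 12*x^3*sin(4*t/3)/5
  f_xx(t,x) = 36*x^2*sin(4*t/3)/5
Assemble drift = f_t + (1/2) f_xx = 2*x^2*(2*x^2*cos(4*t/3) + 9*sin(4*t/3))/5 and diffusion = f_x = 12*x^3*sin(4*t/3)/5. Substituting x = B_t:
  d(3*B_t^4*sin(4*t/3)/5) = (2*B_t^2*(2*B_t^2*cos(4*t/3) + 9*sin(4*t/3))/5) dt + (12*B_t^3*sin(4*t/3)/5) dB_t.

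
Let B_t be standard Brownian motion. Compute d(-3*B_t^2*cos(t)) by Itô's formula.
d(-3*B_t^2*cos(t)) = (3*B_t^2*sin(t) - 3*cos(t)) dt + (-6*B_t*cos(t)) dB_t

Itô's formula for f(t, x): d f(t, B_t) = (f_t + (1/2) f_xx) dt + f_x dB_t. Compute partials of f(t, x) = -3*x^2*cos(t):
  f_t(t,x)  = 3*x^2*sin(t)
  f_x(t,x)  = -6*x*cos(t)
  f_xx(t,x) = -6*cos(t)
Assemble drift = f_t + (1/2) f_xx = 3*x^2*sin(t) - 3*cos(t) and diffusion = f_x = -6*x*cos(t). Substituting x = B_t:
  d(-3*B_t^2*cos(t)) = (3*B_t^2*sin(t) - 3*cos(t)) dt + (-6*B_t*cos(t)) dB_t.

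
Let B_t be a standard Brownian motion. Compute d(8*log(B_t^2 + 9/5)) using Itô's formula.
d(8*log(B_t^2 + 9/5)) = (40*(9 - 5*B_t^2)/(5*B_t^2 + 9)^2) dt + (80*B_t/(5*B_t^2 + 9)) dB_t

Itô's formula for f(B_t) gives d f(B_t) = f'(B_t) dB_t + (1/2) f''(B_t) dt. Compute derivatives of f(x) = 8*log(x^2 + 9/5):
  f'(x)  = 80*x/(5*x^2 + 9)
  f''(x) = 80*(9 - 5*x^2)/(5*x^2 + 9)^2
Substitute x = B_t and multiply the f'' term by 1/2:
  drift     = (1/2) * (80*(9 - 5*x^2)/(5*x^2 + 9)^2) evaluated at B_t = 40*(9 - 5*B_t^2)/(5*B_t^2 + 9)^2
  diffusion = (80*x/(5*x^2 + 9)) evaluated at B_t = 80*B_t/(5*B_t^2 + 9)
Therefore d(8*log(B_t^2 + 9/5)) = (40*(9 - 5*B_t^2)/(5*B_t^2 + 9)^2) dt + (80*B_t/(5*B_t^2 + 9)) dB_t.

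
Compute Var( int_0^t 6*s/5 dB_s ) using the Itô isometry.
Var = 12*t^3/25

The Itô integral of a deterministic integrand f(s) has mean 0 because each increment f(s) * (B_{s+ds} - B_s) has mean 0. By the Itô isometry:
  Var( int_0^t f(s) dB_s ) = E[ (int_0^t f(s) dB_s)^2 ] = int_0^t f(s)^2 ds.
Here f(s) = 6*s/5, so f(s)^2 = 36*s^2/25. Integrate:
  int_0^t (36*s^2/25) ds = 12*t^3/25.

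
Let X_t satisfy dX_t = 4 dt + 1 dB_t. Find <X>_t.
<X>_t = t

For an Itô process dX_t = a(t) dt + b(t) dB_t, the quadratic variation is <X>_t = int_0^t b(s)^2 ds (the drift term does not contribute). Here b(s) = 1, so
  b(s)^2 = 1.
Integrating from 0 to t:
  <X>_t = int_0^t (1) ds = t.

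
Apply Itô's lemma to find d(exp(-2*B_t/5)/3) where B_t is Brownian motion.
d(exp(-2*B_t/5)/3) = (2*exp(-2*B_t/5)/75) dt + (-2*exp(-2*B_t/5)/15) dB_t

Itô's formula for f(B_t) gives d f(B_t) = f'(B_t) dB_t + (1/2) f''(B_t) dt. Compute derivatives of f(x) = exp(-2*x/5)/3:
  f'(x)  = -2*exp(-2*x/5)/15
  f''(x) = 4*exp(-2*x/5)/75
Substitute x = B_t and multiply the f'' term by 1/2:
  drift     = (1/2) * (4*exp(-2*x/5)/75) evaluated at B_t = 2*exp(-2*B_t/5)/75
  diffusion = (-2*exp(-2*x/5)/15) evaluated at B_t = -2*exp(-2*B_t/5)/15
Therefore d(exp(-2*B_t/5)/3) = (2*exp(-2*B_t/5)/75) dt + (-2*exp(-2*B_t/5)/15) dB_t.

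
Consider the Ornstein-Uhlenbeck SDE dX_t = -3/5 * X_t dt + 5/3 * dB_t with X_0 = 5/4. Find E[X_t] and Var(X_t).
E[X_t] = 5*exp(-3*t/5)/4; Var(X_t) = 125/54 - 125*exp(-6*t/5)/54

The OU SDE dX = -theta X dt + sigma dB admits the integrating factor exp(theta t): d(exp(theta t) X_t) = sigma exp(theta t) dB_t. Integrating from 0 to t:
  X_t = x_0 * exp(-theta t) + sigma * int_0^t exp(-theta (t-s)) dB_s.
The Itô integral has mean 0 and (by the Itô isometry) variance sigma^2 * int_0^t exp(-2 theta (t - s)) ds = sigma^2 * (1 - exp(-2 theta t)) / (2 theta).
With theta = 3/5, sigma = 5/3, x_0 = 5/4:
  E[X_t] = 5/4 * exp(-3/5 t) = 5*exp(-3*t/5)/4
  Var(X_t) = (5/3)^2 * (1 - exp(-2*3/5 t)) / (2 * 3/5) = 125/54 - 125*exp(-6*t/5)/54.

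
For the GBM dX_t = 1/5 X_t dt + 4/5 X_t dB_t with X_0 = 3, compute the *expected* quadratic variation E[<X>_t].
E[<X>_t] = 72*exp(26*t/25)/13 - 72/13

<X>_t = int_0^t ((4/5) * X_s)^2 ds. Taking expectation inside the integral: E[<X>_t] = (4/5)^2 * int_0^t E[X_s^2] ds. For GBM, E[X_s^2] = x_0^2 * exp((2 mu + sigma^2) s). Integrating:
  E[<X>_t] = (4/5)^2 * 3^2 * (exp((2*(1/5) + (4/5)^2) t) - 1) / (2*(1/5) + (4/5)^2)
           = (4/5)^2 * 3^2 * (exp((26/25) t) - 1) / (26/25) = 72*exp(26*t/25)/13 - 72/13.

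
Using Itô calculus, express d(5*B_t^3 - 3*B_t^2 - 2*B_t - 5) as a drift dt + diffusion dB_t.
d(5*B_t^3 - 3*B_t^2 - 2*B_t - 5) = (15*B_t - 3) dt + (15*B_t^2 - 6*B_t - 2) dB_t

Itô's formula for f(B_t) gives d f(B_t) = f'(B_t) dB_t + (1/2) f''(B_t) dt. Compute derivatives of f(x) = 5*x^3 - 3*x^2 - 2*x - 5:
  f'(x)  = 15*x^2 - 6*x - 2
  f''(x) = 30*x - 6
Substitute x = B_t and multiply the f'' term by 1/2:
  drift     = (1/2) * (30*x - 6) evaluated at B_t = 15*B_t - 3
  diffusion = (15*x^2 - 6*x - 2) evaluated at B_t = 15*B_t^2 - 6*B_t - 2
Therefore d(5*B_t^3 - 3*B_t^2 - 2*B_t - 5) = (15*B_t - 3) dt + (15*B_t^2 - 6*B_t - 2) dB_t.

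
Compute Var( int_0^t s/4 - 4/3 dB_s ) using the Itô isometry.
Var = t*(3*t^2 - 48*t + 256)/144

The Itô integral of a deterministic integrand f(s) has mean 0 because each increment f(s) * (B_{s+ds} - B_s) has mean 0. By the Itô isometry:
  Var( int_0^t f(s) dB_s ) = E[ (int_0^t f(s) dB_s)^2 ] = int_0^t f(s)^2 ds.
Here f(s) = s/4 - 4/3, so f(s)^2 = (3*s - 16)^2/144. Integrate:
  int_0^t ((3*s - 16)^2/144) ds = t*(3*t^2 - 48*t + 256)/144.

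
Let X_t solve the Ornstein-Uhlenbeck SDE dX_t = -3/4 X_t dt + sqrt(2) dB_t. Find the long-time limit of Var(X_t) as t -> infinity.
lim Var(X_t) = 4/3

The OU SDE dX = -theta X dt + sigma dB admits the integrating factor exp(theta t): d(exp(theta t) X_t) = sigma exp(theta t) dB_t. Integrating from 0 to t gives X_t = x_0 * exp(-theta t) + sigma * int_0^t exp(-theta (t-s)) dB_s for any initial x_0. The Itô integral has variance (by the Itô isometry) sigma^2 * int_0^t exp(-2 theta (t - s)) ds = sigma^2 * (1 - exp(-2 theta t)) / (2 theta), independent of x_0.
With theta = 3/4, sigma = sqrt(2):
  Var(X_t) = (sqrt(2))^2 * (1 - exp(-2*3/4 t)) / (2 * 3/4) = 4/3 - 4*exp(-3*t/2)/3.
As t -> infinity, exp(-2*3/4 t) -> 0, so the stationary variance is sigma^2 / (2 theta) = 4/3.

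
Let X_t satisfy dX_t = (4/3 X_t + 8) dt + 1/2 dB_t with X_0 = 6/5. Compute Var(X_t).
Var(X_t) = 3*exp(8*t/3)/32 - 3/32

The variance V(t) = Var(X_t) satisfies V'(t) = 2 a V(t) + c^2 with V(0) = 0 (drift coefficient is linear in X, diffusion is constant). With a = 4/3, c = 1/2, the solution is
  V(t) = (c^2 / (2 a)) * (exp(2 a t) - 1)
       = ((1/2)^2 / (2*(4/3))) * (exp((8/3) t) - 1)
       = 3*exp(8*t/3)/32 - 3/32.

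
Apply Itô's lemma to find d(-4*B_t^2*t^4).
d(-4*B_t^2*t^4) = (4*t^3*(-4*B_t^2 - t)) dt + (-8*B_t*t^4) dB_t

Itô's formula for f(t, x): d f(t, B_t) = (f_t + (1/2) f_xx) dt + f_x dB_t. Compute partials of f(t, x) = -4*t^4*x^2:
  f_t(t,x)  = -16*t^3*x^2
  f_x(t,x)  = -8*t^4*x
  f_xx(t,x) = -8*t^4
Assemble drift = f_t + (1/2) f_xx = 4*t^3*(-t - 4*x^2) and diffusion = f_x = -8*t^4*x. Substituting x = B_t:
  d(-4*B_t^2*t^4) = (4*t^3*(-4*B_t^2 - t)) dt + (-8*B_t*t^4) dB_t.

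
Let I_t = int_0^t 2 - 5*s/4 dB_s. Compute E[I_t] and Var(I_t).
E[I_t] = 0; Var(I_t) = t*(25*t^2 - 120*t + 192)/48

The Itô integral of a deterministic integrand f(s) has mean 0 because each increment f(s) * (B_{s+ds} - B_s) has mean 0. By the Itô isometry:
  Var( int_0^t f(s) dB_s ) = E[ (int_0^t f(s) dB_s)^2 ] = int_0^t f(s)^2 ds.
Here f(s) = 2 - 5*s/4, so f(s)^2 = (5*s - 8)^2/16. Integrate:
  int_0^t ((5*s - 8)^2/16) ds = t*(25*t^2 - 120*t + 192)/48.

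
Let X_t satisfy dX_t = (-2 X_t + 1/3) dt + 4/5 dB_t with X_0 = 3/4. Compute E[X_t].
E[X_t] = 1/6 + 7*exp(-2*t)/12

Taking expectations and using E[dB_t] = 0, the mean m(t) = E[X_t] satisfies the ODE m'(t) = a m(t) + b with m(0) = x_0. With a = -2, b = 1/3, x_0 = 3/4, the solution is
  m(t) = x_0 * exp(a t) + (b/a) * (exp(a t) - 1)
       = (3/4) * exp((-2) t) + ((1/3)/(-2)) * (exp((-2) t) - 1)
       = 1/6 + 7*exp(-2*t)/12.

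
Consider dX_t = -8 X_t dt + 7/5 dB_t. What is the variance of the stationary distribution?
lim Var(X_t) = 49/400

The OU SDE dX = -theta X dt + sigma dB admits the integrating factor exp(theta t): d(exp(theta t) X_t) = sigma exp(theta t) dB_t. Integrating from 0 to t gives X_t = x_0 * exp(-theta t) + sigma * int_0^t exp(-theta (t-s)) dB_s for any initial x_0. The Itô integral has variance (by the Itô isometry) sigma^2 * int_0^t exp(-2 theta (t - s)) ds = sigma^2 * (1 - exp(-2 theta t)) / (2 theta), independent of x_0.
With theta = 8, sigma = 7/5:
  Var(X_t) = (7/5)^2 * (1 - exp(-2*8 t)) / (2 * 8) = 49/400 - 49*exp(-16*t)/400.
As t -> infinity, exp(-2*8 t) -> 0, so the stationary variance is sigma^2 / (2 theta) = 49/400.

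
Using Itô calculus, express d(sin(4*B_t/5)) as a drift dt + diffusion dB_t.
d(sin(4*B_t/5)) = (-8*sin(4*B_t/5)/25) dt + (4*cos(4*B_t/5)/5) dB_t

Itô's formula for f(B_t) gives d f(B_t) = f'(B_t) dB_t + (1/2) f''(B_t) dt. Compute derivatives of f(x) = sin(4*x/5):
  f'(x)  = 4*cos(4*x/5)/5
  f''(x) = -16*sin(4*x/5)/25
Substitute x = B_t and multiply the f'' term by 1/2:
  drift     = (1/2) * (-16*sin(4*x/5)/25) evaluated at B_t = -8*sin(4*B_t/5)/25
  diffusion = (4*cos(4*x/5)/5) evaluated at B_t = 4*cos(4*B_t/5)/5
Therefore d(sin(4*B_t/5)) = (-8*sin(4*B_t/5)/25) dt + (4*cos(4*B_t/5)/5) dB_t.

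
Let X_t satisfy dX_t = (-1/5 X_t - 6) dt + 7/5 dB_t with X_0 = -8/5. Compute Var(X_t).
Var(X_t) = 49/10 - 49*exp(-2*t/5)/10

The variance V(t) = Var(X_t) satisfies V'(t) = 2 a V(t) + c^2 with V(0) = 0 (drift coefficient is linear in X, diffusion is constant). With a = -1/5, c = 7/5, the solution is
  V(t) = (c^2 / (2 a)) * (exp(2 a t) - 1)
       = ((7/5)^2 / (2*(-1/5))) * (exp((-2/5) t) - 1)
       = 49/10 - 49*exp(-2*t/5)/10.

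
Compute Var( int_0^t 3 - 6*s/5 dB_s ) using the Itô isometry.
Var = 3*t*(4*t^2 - 30*t + 75)/25

The Itô integral of a deterministic integrand f(s) has mean 0 because each increment f(s) * (B_{s+ds} - B_s) has mean 0. By the Itô isometry:
  Var( int_0^t f(s) dB_s ) = E[ (int_0^t f(s) dB_s)^2 ] = int_0^t f(s)^2 ds.
Here f(s) = 3 - 6*s/5, so f(s)^2 = 9*(2*s - 5)^2/25. Integrate:
  int_0^t (9*(2*s - 5)^2/25) ds = 3*t*(4*t^2 - 30*t + 75)/25.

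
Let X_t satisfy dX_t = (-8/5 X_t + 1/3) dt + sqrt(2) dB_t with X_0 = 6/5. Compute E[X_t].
E[X_t] = 5/24 + 119*exp(-8*t/5)/120

Taking expectations and using E[dB_t] = 0, the mean m(t) = E[X_t] satisfies the ODE m'(t) = a m(t) + b with m(0) = x_0. With a = -8/5, b = 1/3, x_0 = 6/5, the solution is
  m(t) = x_0 * exp(a t) + (b/a) * (exp(a t) - 1)
       = (6/5) * exp((-8/5) t) + ((1/3)/(-8/5)) * (exp((-8/5) t) - 1)
       = 5/24 + 119*exp(-8*t/5)/120.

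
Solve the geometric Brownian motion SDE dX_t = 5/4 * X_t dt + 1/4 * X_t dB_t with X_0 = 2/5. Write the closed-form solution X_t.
X_t = 2/5 * exp((39/32) * t + (1/4) * B_t)

For GBM dX = mu X dt + sigma X dB with X_0 = x_0, apply Itô to Y = log X: dY = (mu - sigma^2/2) dt + sigma dB, so Y_t = log(x_0) + (mu - sigma^2/2) t + sigma B_t and hence X_t = x_0 * exp((mu - sigma^2/2) t + sigma B_t).
With mu = 5/4, sigma = 1/4, x_0 = 2/5, this gives:
  X_t = 2/5 * exp((39/32) * t + (1/4) * B_t).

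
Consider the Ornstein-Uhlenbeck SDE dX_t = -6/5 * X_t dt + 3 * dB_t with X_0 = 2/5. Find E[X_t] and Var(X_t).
E[X_t] = 2*exp(-6*t/5)/5; Var(X_t) = 15/4 - 15*exp(-12*t/5)/4

The OU SDE dX = -theta X dt + sigma dB admits the integrating factor exp(theta t): d(exp(theta t) X_t) = sigma exp(theta t) dB_t. Integrating from 0 to t:
  X_t = x_0 * exp(-theta t) + sigma * int_0^t exp(-theta (t-s)) dB_s.
The Itô integral has mean 0 and (by the Itô isometry) variance sigma^2 * int_0^t exp(-2 theta (t - s)) ds = sigma^2 * (1 - exp(-2 theta t)) / (2 theta).
With theta = 6/5, sigma = 3, x_0 = 2/5:
  E[X_t] = 2/5 * exp(-6/5 t) = 2*exp(-6*t/5)/5
  Var(X_t) = (3)^2 * (1 - exp(-2*6/5 t)) / (2 * 6/5) = 15/4 - 15*exp(-12*t/5)/4.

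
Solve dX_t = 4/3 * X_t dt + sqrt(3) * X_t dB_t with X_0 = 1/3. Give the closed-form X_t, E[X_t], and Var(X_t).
X_t = 1/3 * exp((-1/6) t + (sqrt(3)) B_t); E[X_t] = exp(4*t/3)/3; Var(X_t) = (exp(3*t) - 1)*exp(8*t/3)/9

For GBM dX = mu X dt + sigma X dB with X_0 = x_0, apply Itô to Y = log X: dY = (mu - sigma^2/2) dt + sigma dB, so Y_t = log(x_0) + (mu - sigma^2/2) t + sigma B_t and hence X_t = x_0 * exp((mu - sigma^2/2) t + sigma B_t).
With mu = 4/3, sigma = sqrt(3), x_0 = 1/3, this gives:
  X_t = 1/3 * exp((-1/6) * t + (sqrt(3)) * B_t).
Since sigma*B_t ~ Normal(0, sigma^2 t), E[exp(sigma*B_t)] = exp(sigma^2 t / 2); so E[X_t] = x_0 * exp((mu - sigma^2/2) t) * exp(sigma^2 t / 2) = x_0 * exp(mu t) = exp(4*t/3)/3.
Var(X_t) = E[X_t^2] - (E[X_t])^2 = x_0^2 * exp(2 mu t) * (exp(sigma^2 t) - 1) = (exp(3*t) - 1)*exp(8*t/3)/9.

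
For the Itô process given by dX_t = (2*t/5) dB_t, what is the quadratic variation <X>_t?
<X>_t = 4*t^3/75

For an Itô process dX_t = a(t) dt + b(t) dB_t, the quadratic variation is <X>_t = int_0^t b(s)^2 ds (the drift term does not contribute). Here b(s) = 2*s/5, so
  b(s)^2 = 4*s^2/25.
Integrating from 0 to t:
  <X>_t = int_0^t (4*s^2/25) ds = 4*t^3/75.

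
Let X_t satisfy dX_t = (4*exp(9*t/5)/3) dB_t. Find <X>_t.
<X>_t = 40*exp(18*t/5)/81 - 40/81

For an Itô process dX_t = a(t) dt + b(t) dB_t, the quadratic variation is <X>_t = int_0^t b(s)^2 ds (the drift term does not contribute). Here b(s) = 4*exp(9*s/5)/3, so
  b(s)^2 = 16*exp(18*s/5)/9.
Integrating from 0 to t:
  <X>_t = int_0^t (16*exp(18*s/5)/9) ds = 40*exp(18*t/5)/81 - 40/81.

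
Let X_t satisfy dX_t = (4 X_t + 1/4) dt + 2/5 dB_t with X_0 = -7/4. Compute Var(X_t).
Var(X_t) = exp(8*t)/50 - 1/50

The variance V(t) = Var(X_t) satisfies V'(t) = 2 a V(t) + c^2 with V(0) = 0 (drift coefficient is linear in X, diffusion is constant). With a = 4, c = 2/5, the solution is
  V(t) = (c^2 / (2 a)) * (exp(2 a t) - 1)
       = ((2/5)^2 / (2*4)) * (exp(8 t) - 1)
       = exp(8*t)/50 - 1/50.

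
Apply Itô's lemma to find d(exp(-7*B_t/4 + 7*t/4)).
d(exp(-7*B_t/4 + 7*t/4)) = (105*exp(-7*B_t/4 + 7*t/4)/32) dt + (-7*exp(-7*B_t/4 + 7*t/4)/4) dB_t

Itô's formula for f(t, x): d f(t, B_t) = (f_t + (1/2) f_xx) dt + f_x dB_t. Compute partials of f(t, x) = exp(7*t/4 - 7*x/4):
  f_t(t,x)  = 7*exp(7*t/4 - 7*x/4)/4
  f_x(t,x)  = -7*exp(7*t/4 - 7*x/4)/4
  f_xx(t,x) = 49*exp(7*t/4 - 7*x/4)/16
Assemble drift = f_t + (1/2) f_xx = 105*exp(7*t/4 - 7*x/4)/32 and diffusion = f_x = -7*exp(7*t/4 - 7*x/4)/4. Substituting x = B_t:
  d(exp(-7*B_t/4 + 7*t/4)) = (105*exp(-7*B_t/4 + 7*t/4)/32) dt + (-7*exp(-7*B_t/4 + 7*t/4)/4) dB_t.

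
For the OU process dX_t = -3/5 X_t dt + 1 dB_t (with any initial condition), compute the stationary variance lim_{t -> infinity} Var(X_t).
lim Var(X_t) = 5/6

The OU SDE dX = -theta X dt + sigma dB admits the integrating factor exp(theta t): d(exp(theta t) X_t) = sigma exp(theta t) dB_t. Integrating from 0 to t gives X_t = x_0 * exp(-theta t) + sigma * int_0^t exp(-theta (t-s)) dB_s for any initial x_0. The Itô integral has variance (by the Itô isometry) sigma^2 * int_0^t exp(-2 theta (t - s)) ds = sigma^2 * (1 - exp(-2 theta t)) / (2 theta), independent of x_0.
With theta = 3/5, sigma = 1:
  Var(X_t) = (1)^2 * (1 - exp(-2*3/5 t)) / (2 * 3/5) = 5/6 - 5*exp(-6*t/5)/6.
As t -> infinity, exp(-2*3/5 t) -> 0, so the stationary variance is sigma^2 / (2 theta) = 5/6.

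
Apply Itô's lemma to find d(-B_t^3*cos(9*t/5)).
d(-B_t^3*cos(9*t/5)) = (3*B_t*(3*B_t^2*sin(9*t/5)/5 - cos(9*t/5))) dt + (-3*B_t^2*cos(9*t/5)) dB_t

Itô's formula for f(t, x): d f(t, B_t) = (f_t + (1/2) f_xx) dt + f_x dB_t. Compute partials of f(t, x) = -x^3*cos(9*t/5):
  f_t(t,x)  = 9*x^3*sin(9*t/5)/5
  f_x(t,x)  = -3*x^2*cos(9*t/5)
  f_xx(t,x) = -6*x*cos(9*t/5)
Assemble drift = f_t + (1/2) f_xx = 3*x*(3*x^2*sin(9*t/5)/5 - cos(9*t/5)) and diffusion = f_x = -3*x^2*cos(9*t/5). Substituting x = B_t:
  d(-B_t^3*cos(9*t/5)) = (3*B_t*(3*B_t^2*sin(9*t/5)/5 - cos(9*t/5))) dt + (-3*B_t^2*cos(9*t/5)) dB_t.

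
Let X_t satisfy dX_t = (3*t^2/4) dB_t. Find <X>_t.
<X>_t = 9*t^5/80

For an Itô process dX_t = a(t) dt + b(t) dB_t, the quadratic variation is <X>_t = int_0^t b(s)^2 ds (the drift term does not contribute). Here b(s) = 3*s^2/4, so
  b(s)^2 = 9*s^4/16.
Integrating from 0 to t:
  <X>_t = int_0^t (9*s^4/16) ds = 9*t^5/80.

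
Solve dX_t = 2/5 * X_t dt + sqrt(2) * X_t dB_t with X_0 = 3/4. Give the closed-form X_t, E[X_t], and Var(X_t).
X_t = 3/4 * exp((-3/5) t + (sqrt(2)) B_t); E[X_t] = 3*exp(2*t/5)/4; Var(X_t) = 9*(exp(2*t) - 1)*exp(4*t/5)/16

For GBM dX = mu X dt + sigma X dB with X_0 = x_0, apply Itô to Y = log X: dY = (mu - sigma^2/2) dt + sigma dB, so Y_t = log(x_0) + (mu - sigma^2/2) t + sigma B_t and hence X_t = x_0 * exp((mu - sigma^2/2) t + sigma B_t).
With mu = 2/5, sigma = sqrt(2), x_0 = 3/4, this gives:
  X_t = 3/4 * exp((-3/5) * t + (sqrt(2)) * B_t).
Since sigma*B_t ~ Normal(0, sigma^2 t), E[exp(sigma*B_t)] = exp(sigma^2 t / 2); so E[X_t] = x_0 * exp((mu - sigma^2/2) t) * exp(sigma^2 t / 2) = x_0 * exp(mu t) = 3*exp(2*t/5)/4.
Var(X_t) = E[X_t^2] - (E[X_t])^2 = x_0^2 * exp(2 mu t) * (exp(sigma^2 t) - 1) = 9*(exp(2*t) - 1)*exp(4*t/5)/16.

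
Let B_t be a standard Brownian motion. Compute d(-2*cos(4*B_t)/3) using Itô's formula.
d(-2*cos(4*B_t)/3) = (16*cos(4*B_t)/3) dt + (8*sin(4*B_t)/3) dB_t

Itô's formula for f(B_t) gives d f(B_t) = f'(B_t) dB_t + (1/2) f''(B_t) dt. Compute derivatives of f(x) = -2*cos(4*x)/3:
  f'(x)  = 8*sin(4*x)/3
  f''(x) = 32*cos(4*x)/3
Substitute x = B_t and multiply the f'' term by 1/2:
  drift     = (1/2) * (32*cos(4*x)/3) evaluated at B_t = 16*cos(4*B_t)/3
  diffusion = (8*sin(4*x)/3) evaluated at B_t = 8*sin(4*B_t)/3
Therefore d(-2*cos(4*B_t)/3) = (16*cos(4*B_t)/3) dt + (8*sin(4*B_t)/3) dB_t.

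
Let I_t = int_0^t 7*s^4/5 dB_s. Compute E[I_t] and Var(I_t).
E[I_t] = 0; Var(I_t) = 49*t^9/225

The Itô integral of a deterministic integrand f(s) has mean 0 because each increment f(s) * (B_{s+ds} - B_s) has mean 0. By the Itô isometry:
  Var( int_0^t f(s) dB_s ) = E[ (int_0^t f(s) dB_s)^2 ] = int_0^t f(s)^2 ds.
Here f(s) = 7*s^4/5, so f(s)^2 = 49*s^8/25. Integrate:
  int_0^t (49*s^8/25) ds = 49*t^9/225.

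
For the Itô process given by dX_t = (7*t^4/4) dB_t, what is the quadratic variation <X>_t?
<X>_t = 49*t^9/144

For an Itô process dX_t = a(t) dt + b(t) dB_t, the quadratic variation is <X>_t = int_0^t b(s)^2 ds (the drift term does not contribute). Here b(s) = 7*s^4/4, so
  b(s)^2 = 49*s^8/16.
Integrating from 0 to t:
  <X>_t = int_0^t (49*s^8/16) ds = 49*t^9/144.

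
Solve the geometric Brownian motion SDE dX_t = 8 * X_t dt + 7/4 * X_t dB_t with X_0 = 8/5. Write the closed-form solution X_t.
X_t = 8/5 * exp((207/32) * t + (7/4) * B_t)

For GBM dX = mu X dt + sigma X dB with X_0 = x_0, apply Itô to Y = log X: dY = (mu - sigma^2/2) dt + sigma dB, so Y_t = log(x_0) + (mu - sigma^2/2) t + sigma B_t and hence X_t = x_0 * exp((mu - sigma^2/2) t + sigma B_t).
With mu = 8, sigma = 7/4, x_0 = 8/5, this gives:
  X_t = 8/5 * exp((207/32) * t + (7/4) * B_t).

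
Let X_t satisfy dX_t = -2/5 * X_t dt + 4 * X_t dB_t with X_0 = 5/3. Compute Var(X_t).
Var(X_t) = (25*exp(16*t) - 25)*exp(-4*t/5)/9

For GBM dX = mu X dt + sigma X dB with X_0 = x_0, apply Itô to Y = log X: dY = (mu - sigma^2/2) dt + sigma dB, so Y_t = log(x_0) + (mu - sigma^2/2) t + sigma B_t and hence X_t = x_0 * exp((mu - sigma^2/2) t + sigma B_t).
With mu = -2/5, sigma = 4, x_0 = 5/3, this gives:
  X_t = 5/3 * exp((-42/5) * t + (4) * B_t).
Since sigma*B_t ~ Normal(0, sigma^2 t), E[exp(sigma*B_t)] = exp(sigma^2 t / 2); so E[X_t] = x_0 * exp((mu - sigma^2/2) t) * exp(sigma^2 t / 2) = x_0 * exp(mu t) = 5*exp(-2*t/5)/3.
Var(X_t) = E[X_t^2] - (E[X_t])^2 = x_0^2 * exp(2 mu t) * (exp(sigma^2 t) - 1) = (25*exp(16*t) - 25)*exp(-4*t/5)/9.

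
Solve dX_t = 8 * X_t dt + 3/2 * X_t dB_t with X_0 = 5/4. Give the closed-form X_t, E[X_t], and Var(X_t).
X_t = 5/4 * exp((55/8) t + (3/2) B_t); E[X_t] = 5*exp(8*t)/4; Var(X_t) = 25*(exp(9*t/4) - 1)*exp(16*t)/16

For GBM dX = mu X dt + sigma X dB with X_0 = x_0, apply Itô to Y = log X: dY = (mu - sigma^2/2) dt + sigma dB, so Y_t = log(x_0) + (mu - sigma^2/2) t + sigma B_t and hence X_t = x_0 * exp((mu - sigma^2/2) t + sigma B_t).
With mu = 8, sigma = 3/2, x_0 = 5/4, this gives:
  X_t = 5/4 * exp((55/8) * t + (3/2) * B_t).
Since sigma*B_t ~ Normal(0, sigma^2 t), E[exp(sigma*B_t)] = exp(sigma^2 t / 2); so E[X_t] = x_0 * exp((mu - sigma^2/2) t) * exp(sigma^2 t / 2) = x_0 * exp(mu t) = 5*exp(8*t)/4.
Var(X_t) = E[X_t^2] - (E[X_t])^2 = x_0^2 * exp(2 mu t) * (exp(sigma^2 t) - 1) = 25*(exp(9*t/4) - 1)*exp(16*t)/16.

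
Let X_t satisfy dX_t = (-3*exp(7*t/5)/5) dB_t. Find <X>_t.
<X>_t = 9*exp(14*t/5)/70 - 9/70

For an Itô process dX_t = a(t) dt + b(t) dB_t, the quadratic variation is <X>_t = int_0^t b(s)^2 ds (the drift term does not contribute). Here b(s) = -3*exp(7*s/5)/5, so
  b(s)^2 = 9*exp(14*s/5)/25.
Integrating from 0 to t:
  <X>_t = int_0^t (9*exp(14*s/5)/25) ds = 9*exp(14*t/5)/70 - 9/70.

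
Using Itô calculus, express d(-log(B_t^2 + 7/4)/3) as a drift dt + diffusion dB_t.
d(-log(B_t^2 + 7/4)/3) = (4*(4*B_t^2 - 7)/(3*(4*B_t^2 + 7)^2)) dt + (-8*B_t/(12*B_t^2 + 21)) dB_t

Itô's formula for f(B_t) gives d f(B_t) = f'(B_t) dB_t + (1/2) f''(B_t) dt. Compute derivatives of f(x) = -log(x^2 + 7/4)/3:
  f'(x)  = -8*x/(12*x^2 + 21)
  f''(x) = 8*(4*x^2 - 7)/(3*(4*x^2 + 7)^2)
Substitute x = B_t and multiply the f'' term by 1/2:
  drift     = (1/2) * (8*(4*x^2 - 7)/(3*(4*x^2 + 7)^2)) evaluated at B_t = 4*(4*B_t^2 - 7)/(3*(4*B_t^2 + 7)^2)
  diffusion = (-8*x/(12*x^2 + 21)) evaluated at B_t = -8*B_t/(12*B_t^2 + 21)
Therefore d(-log(B_t^2 + 7/4)/3) = (4*(4*B_t^2 - 7)/(3*(4*B_t^2 + 7)^2)) dt + (-8*B_t/(12*B_t^2 + 21)) dB_t.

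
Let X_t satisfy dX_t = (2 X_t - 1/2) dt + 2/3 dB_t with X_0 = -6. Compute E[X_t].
E[X_t] = 1/4 - 25*exp(2*t)/4

Taking expectations and using E[dB_t] = 0, the mean m(t) = E[X_t] satisfies the ODE m'(t) = a m(t) + b with m(0) = x_0. With a = 2, b = -1/2, x_0 = -6, the solution is
  m(t) = x_0 * exp(a t) + (b/a) * (exp(a t) - 1)
       = (-6) * exp(2 t) + ((-1/2)/2) * (exp(2 t) - 1)
       = 1/4 - 25*exp(2*t)/4.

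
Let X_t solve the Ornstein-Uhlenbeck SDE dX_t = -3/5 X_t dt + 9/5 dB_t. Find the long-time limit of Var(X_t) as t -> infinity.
lim Var(X_t) = 27/10

The OU SDE dX = -theta X dt + sigma dB admits the integrating factor exp(theta t): d(exp(theta t) X_t) = sigma exp(theta t) dB_t. Integrating from 0 to t gives X_t = x_0 * exp(-theta t) + sigma * int_0^t exp(-theta (t-s)) dB_s for any initial x_0. The Itô integral has variance (by the Itô isometry) sigma^2 * int_0^t exp(-2 theta (t - s)) ds = sigma^2 * (1 - exp(-2 theta t)) / (2 theta), independent of x_0.
With theta = 3/5, sigma = 9/5:
  Var(X_t) = (9/5)^2 * (1 - exp(-2*3/5 t)) / (2 * 3/5) = 27/10 - 27*exp(-6*t/5)/10.
As t -> infinity, exp(-2*3/5 t) -> 0, so the stationary variance is sigma^2 / (2 theta) = 27/10.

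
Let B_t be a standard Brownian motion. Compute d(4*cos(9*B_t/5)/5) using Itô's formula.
d(4*cos(9*B_t/5)/5) = (-162*cos(9*B_t/5)/125) dt + (-36*sin(9*B_t/5)/25) dB_t

Itô's formula for f(B_t) gives d f(B_t) = f'(B_t) dB_t + (1/2) f''(B_t) dt. Compute derivatives of f(x) = 4*cos(9*x/5)/5:
  f'(x)  = -36*sin(9*x/5)/25
  f''(x) = -324*cos(9*x/5)/125
Substitute x = B_t and multiply the f'' term by 1/2:
  drift     = (1/2) * (-324*cos(9*x/5)/125) evaluated at B_t = -162*cos(9*B_t/5)/125
  diffusion = (-36*sin(9*x/5)/25) evaluated at B_t = -36*sin(9*B_t/5)/25
Therefore d(4*cos(9*B_t/5)/5) = (-162*cos(9*B_t/5)/125) dt + (-36*sin(9*B_t/5)/25) dB_t.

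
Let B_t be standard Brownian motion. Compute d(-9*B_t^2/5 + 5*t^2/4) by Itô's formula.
d(-9*B_t^2/5 + 5*t^2/4) = (5*t/2 - 9/5) dt + (-18*B_t/5) dB_t

Itô's formula for f(t, x): d f(t, B_t) = (f_t + (1/2) f_xx) dt + f_x dB_t. Compute partials of f(t, x) = 5*t^2/4 - 9*x^2/5:
  f_t(t,x)  = 5*t/2
  f_x(t,x)  = -18*x/5
  f_xx(t,x) = -18/5
Assemble drift = f_t + (1/2) f_xx = 5*t/2 - 9/5 and diffusion = f_x = -18*x/5. Substituting x = B_t:
  d(-9*B_t^2/5 + 5*t^2/4) = (5*t/2 - 9/5) dt + (-18*B_t/5) dB_t.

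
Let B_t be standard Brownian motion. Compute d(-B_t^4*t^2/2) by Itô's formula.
d(-B_t^4*t^2/2) = (B_t^2*t*(-B_t^2 - 3*t)) dt + (-2*B_t^3*t^2) dB_t

Itô's formula for f(t, x): d f(t, B_t) = (f_t + (1/2) f_xx) dt + f_x dB_t. Compute partials of f(t, x) = -t^2*x^4/2:
  f_t(t,x)  = -t*x^4
  f_x(t,x)  = -2*t^2*x^3
  f_xx(t,x) = -6*t^2*x^2
Assemble drift = f_t + (1/2) f_xx = t*x^2*(-3*t - x^2) and diffusion = f_x = -2*t^2*x^3. Substituting x = B_t:
  d(-B_t^4*t^2/2) = (B_t^2*t*(-B_t^2 - 3*t)) dt + (-2*B_t^3*t^2) dB_t.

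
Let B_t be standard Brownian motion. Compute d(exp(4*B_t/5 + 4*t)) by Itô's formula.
d(exp(4*B_t/5 + 4*t)) = (108*exp(4*B_t/5 + 4*t)/25) dt + (4*exp(4*B_t/5 + 4*t)/5) dB_t

Itô's formula for f(t, x): d f(t, B_t) = (f_t + (1/2) f_xx) dt + f_x dB_t. Compute partials of f(t, x) = exp(4*t + 4*x/5):
  f_t(t,x)  = 4*exp(4*t + 4*x/5)
  f_x(t,x)  = 4*exp(4*t + 4*x/5)/5
  f_xx(t,x) = 16*exp(4*t + 4*x/5)/25
Assemble drift = f_t + (1/2) f_xx = 108*exp(4*t + 4*x/5)/25 and diffusion = f_x = 4*exp(4*t + 4*x/5)/5. Substituting x = B_t:
  d(exp(4*B_t/5 + 4*t)) = (108*exp(4*B_t/5 + 4*t)/25) dt + (4*exp(4*B_t/5 + 4*t)/5) dB_t.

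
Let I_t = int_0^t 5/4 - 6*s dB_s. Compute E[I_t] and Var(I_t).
E[I_t] = 0; Var(I_t) = t*(192*t^2 - 120*t + 25)/16

The Itô integral of a deterministic integrand f(s) has mean 0 because each increment f(s) * (B_{s+ds} - B_s) has mean 0. By the Itô isometry:
  Var( int_0^t f(s) dB_s ) = E[ (int_0^t f(s) dB_s)^2 ] = int_0^t f(s)^2 ds.
Here f(s) = 5/4 - 6*s, so f(s)^2 = (24*s - 5)^2/16. Integrate:
  int_0^t ((24*s - 5)^2/16) ds = t*(192*t^2 - 120*t + 25)/16.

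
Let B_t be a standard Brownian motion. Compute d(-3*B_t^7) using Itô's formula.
d(-3*B_t^7) = (-63*B_t^5) dt + (-21*B_t^6) dB_t

Itô's formula for f(B_t) gives d f(B_t) = f'(B_t) dB_t + (1/2) f''(B_t) dt. Compute derivatives of f(x) = -3*x^7:
  f'(x)  = -21*x^6
  f''(x) = -126*x^5
Substitute x = B_t and multiply the f'' term by 1/2:
  drift     = (1/2) * (-126*x^5) evaluated at B_t = -63*B_t^5
  diffusion = (-21*x^6) evaluated at B_t = -21*B_t^6
Therefore d(-3*B_t^7) = (-63*B_t^5) dt + (-21*B_t^6) dB_t.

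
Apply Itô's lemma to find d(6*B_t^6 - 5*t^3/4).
d(6*B_t^6 - 5*t^3/4) = (90*B_t^4 - 15*t^2/4) dt + (36*B_t^5) dB_t

Itô's formula for f(t, x): d f(t, B_t) = (f_t + (1/2) f_xx) dt + f_x dB_t. Compute partials of f(t, x) = -5*t^3/4 + 6*x^6:
  f_t(t,x)  = -15*t^2/4
  f_x(t,x)  = 36*x^5
  f_xx(t,x) = 180*x^4
Assemble drift = f_t + (1/2) f_xx = -15*t^2/4 + 90*x^4 and diffusion = f_x = 36*x^5. Substituting x = B_t:
  d(6*B_t^6 - 5*t^3/4) = (90*B_t^4 - 15*t^2/4) dt + (36*B_t^5) dB_t.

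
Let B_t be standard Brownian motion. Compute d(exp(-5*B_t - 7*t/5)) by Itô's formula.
d(exp(-5*B_t - 7*t/5)) = (111*exp(-5*B_t - 7*t/5)/10) dt + (-5*exp(-5*B_t - 7*t/5)) dB_t

Itô's formula for f(t, x): d f(t, B_t) = (f_t + (1/2) f_xx) dt + f_x dB_t. Compute partials of f(t, x) = exp(-7*t/5 - 5*x):
  f_t(t,x)  = -7*exp(-7*t/5 - 5*x)/5
  f_x(t,x)  = -5*exp(-7*t/5 - 5*x)
  f_xx(t,x) = 25*exp(-7*t/5 - 5*x)
Assemble drift = f_t + (1/2) f_xx = 111*exp(-7*t/5 - 5*x)/10 and diffusion = f_x = -5*exp(-7*t/5 - 5*x). Substituting x = B_t:
  d(exp(-5*B_t - 7*t/5)) = (111*exp(-5*B_t - 7*t/5)/10) dt + (-5*exp(-5*B_t - 7*t/5)) dB_t.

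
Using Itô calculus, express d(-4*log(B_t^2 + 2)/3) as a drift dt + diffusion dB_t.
d(-4*log(B_t^2 + 2)/3) = (4*(B_t^2 - 2)/(3*(B_t^2 + 2)^2)) dt + (-8*B_t/(3*B_t^2 + 6)) dB_t

Itô's formula for f(B_t) gives d f(B_t) = f'(B_t) dB_t + (1/2) f''(B_t) dt. Compute derivatives of f(x) = -4*log(x^2 + 2)/3:
  f'(x)  = -8*x/(3*x^2 + 6)
  f''(x) = 8*(x^2 - 2)/(3*(x^2 + 2)^2)
Substitute x = B_t and multiply the f'' term by 1/2:
  drift     = (1/2) * (8*(x^2 - 2)/(3*(x^2 + 2)^2)) evaluated at B_t = 4*(B_t^2 - 2)/(3*(B_t^2 + 2)^2)
  diffusion = (-8*x/(3*x^2 + 6)) evaluated at B_t = -8*B_t/(3*B_t^2 + 6)
Therefore d(-4*log(B_t^2 + 2)/3) = (4*(B_t^2 - 2)/(3*(B_t^2 + 2)^2)) dt + (-8*B_t/(3*B_t^2 + 6)) dB_t.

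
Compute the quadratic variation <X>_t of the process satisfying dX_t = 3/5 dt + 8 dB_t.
<X>_t = 64*t

For an Itô process dX_t = a(t) dt + b(t) dB_t, the quadratic variation is <X>_t = int_0^t b(s)^2 ds (the drift term does not contribute). Here b(s) = 8, so
  b(s)^2 = 64.
Integrating from 0 to t:
  <X>_t = int_0^t (64) ds = 64*t.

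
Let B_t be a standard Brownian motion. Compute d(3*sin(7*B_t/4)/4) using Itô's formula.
d(3*sin(7*B_t/4)/4) = (-147*sin(7*B_t/4)/128) dt + (21*cos(7*B_t/4)/16) dB_t

Itô's formula for f(B_t) gives d f(B_t) = f'(B_t) dB_t + (1/2) f''(B_t) dt. Compute derivatives of f(x) = 3*sin(7*x/4)/4:
  f'(x)  = 21*cos(7*x/4)/16
  f''(x) = -147*sin(7*x/4)/64
Substitute x = B_t and multiply the f'' term by 1/2:
  drift     = (1/2) * (-147*sin(7*x/4)/64) evaluated at B_t = -147*sin(7*B_t/4)/128
  diffusion = (21*cos(7*x/4)/16) evaluated at B_t = 21*cos(7*B_t/4)/16
Therefore d(3*sin(7*B_t/4)/4) = (-147*sin(7*B_t/4)/128) dt + (21*cos(7*B_t/4)/16) dB_t.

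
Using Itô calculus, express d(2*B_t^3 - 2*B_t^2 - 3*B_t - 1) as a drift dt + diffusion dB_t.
d(2*B_t^3 - 2*B_t^2 - 3*B_t - 1) = (6*B_t - 2) dt + (6*B_t^2 - 4*B_t - 3) dB_t

Itô's formula for f(B_t) gives d f(B_t) = f'(B_t) dB_t + (1/2) f''(B_t) dt. Compute derivatives of f(x) = 2*x^3 - 2*x^2 - 3*x - 1:
  f'(x)  = 6*x^2 - 4*x - 3
  f''(x) = 12*x - 4
Substitute x = B_t and multiply the f'' term by 1/2:
  drift     = (1/2) * (12*x - 4) evaluated at B_t = 6*B_t - 2
  diffusion = (6*x^2 - 4*x - 3) evaluated at B_t = 6*B_t^2 - 4*B_t - 3
Therefore d(2*B_t^3 - 2*B_t^2 - 3*B_t - 1) = (6*B_t - 2) dt + (6*B_t^2 - 4*B_t - 3) dB_t.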